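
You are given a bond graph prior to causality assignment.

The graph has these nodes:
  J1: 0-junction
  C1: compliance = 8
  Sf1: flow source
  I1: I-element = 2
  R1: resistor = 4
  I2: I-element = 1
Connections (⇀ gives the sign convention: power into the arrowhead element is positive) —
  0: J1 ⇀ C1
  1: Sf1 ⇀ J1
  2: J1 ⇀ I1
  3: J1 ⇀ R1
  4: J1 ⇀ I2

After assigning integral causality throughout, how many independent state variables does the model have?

3  (C1, I1, I2 all integral)

β1 stroke at Sf1  (Sf1 fixes flow; stroke at Sf1)
β0 stroke at J1  (C1 outputs effort q/C1)
β2 stroke at I1  (J1: bond 0 brought effort, rest push out)
β3 stroke at R1  (0-jn J1 has e-setter on 0)
β4 stroke at I2  (common-e at J1 fixed by 0)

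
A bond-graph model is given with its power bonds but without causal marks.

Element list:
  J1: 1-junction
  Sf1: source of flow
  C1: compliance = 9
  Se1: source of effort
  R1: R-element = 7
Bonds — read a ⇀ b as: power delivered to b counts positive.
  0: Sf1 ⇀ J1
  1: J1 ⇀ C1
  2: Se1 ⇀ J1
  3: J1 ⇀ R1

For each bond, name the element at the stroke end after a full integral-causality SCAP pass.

b0 |Sf1  (Sf1 fixes flow; stroke at Sf1)
b2 |J1  (Se1 (Se) sets effort on bond)
b1 |J1  (common-f at J1 fixed by 0)
b3 |J1  (common-f at J1 fixed by 0)

b0 stroke→Sf1
b1 stroke→J1
b2 stroke→J1
b3 stroke→J1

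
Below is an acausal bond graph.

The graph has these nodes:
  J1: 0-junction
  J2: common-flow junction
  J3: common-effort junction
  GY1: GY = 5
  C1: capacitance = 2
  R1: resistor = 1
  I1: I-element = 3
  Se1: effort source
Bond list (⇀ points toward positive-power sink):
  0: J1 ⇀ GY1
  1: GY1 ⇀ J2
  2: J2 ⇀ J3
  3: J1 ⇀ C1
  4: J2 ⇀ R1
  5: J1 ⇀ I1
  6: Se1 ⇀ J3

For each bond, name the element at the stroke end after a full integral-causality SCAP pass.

#6 |J3  (source Se1 imposes e)
#2 |J2  (0-jn J3 has e-setter on 6)
#3 |J1  (prefer integral on C1)
#0 |GY1  (J1: bond 3 brought effort, rest push out)
#5 |I1  (J1: bond 3 brought effort, rest push out)
#1 |GY1  (GY GY1: same side as bond 0)
#4 |J2  (1-jn J2 has f-setter on 1)

b0 →GY1
b1 →GY1
b2 →J2
b3 →J1
b4 →J2
b5 →I1
b6 →J3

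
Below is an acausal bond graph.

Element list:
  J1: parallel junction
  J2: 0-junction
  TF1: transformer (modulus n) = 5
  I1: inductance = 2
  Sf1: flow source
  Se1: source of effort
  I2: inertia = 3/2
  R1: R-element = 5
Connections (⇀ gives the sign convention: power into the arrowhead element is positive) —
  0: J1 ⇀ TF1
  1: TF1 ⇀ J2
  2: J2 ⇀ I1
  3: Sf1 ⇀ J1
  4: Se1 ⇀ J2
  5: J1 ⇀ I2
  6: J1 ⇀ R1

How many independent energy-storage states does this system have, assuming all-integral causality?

2  (I1, I2 all integral)

#3 stroke→Sf1  (source Sf1 imposes f)
#4 stroke→J2  (Se1 fixes effort; stroke away)
#1 stroke→TF1  (0-jn J2 has e-setter on 4)
#2 stroke→I1  (0-jn J2 has e-setter on 4)
#0 stroke→J1  (TF TF1: opposite of bond 1)
#5 stroke→I2  (0-jn J1 has e-setter on 0)
#6 stroke→R1  (common-e at J1 fixed by 0)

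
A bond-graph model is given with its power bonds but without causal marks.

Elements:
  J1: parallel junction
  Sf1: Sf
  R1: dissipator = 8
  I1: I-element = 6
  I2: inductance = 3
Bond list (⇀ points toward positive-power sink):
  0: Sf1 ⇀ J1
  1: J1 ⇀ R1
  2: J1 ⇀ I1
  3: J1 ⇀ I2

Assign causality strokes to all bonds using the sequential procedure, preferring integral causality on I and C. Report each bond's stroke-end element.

#0 |Sf1
#1 |J1
#2 |I1
#3 |I2

#0 stroke at Sf1  (Sf1 fixes flow; stroke at Sf1)
#2 stroke at I1  (I1 integral (f out))
#3 stroke at I2  (I2 integral (f out))
#1 stroke at J1  (J1: last free bond brings effort in)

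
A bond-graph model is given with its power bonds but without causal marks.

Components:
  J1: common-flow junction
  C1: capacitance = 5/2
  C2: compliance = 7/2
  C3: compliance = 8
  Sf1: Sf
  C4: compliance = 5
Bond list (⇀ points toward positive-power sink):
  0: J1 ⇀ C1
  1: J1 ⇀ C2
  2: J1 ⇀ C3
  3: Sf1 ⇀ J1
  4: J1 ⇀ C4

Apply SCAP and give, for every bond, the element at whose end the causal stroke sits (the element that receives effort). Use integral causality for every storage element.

#3 |Sf1  (Sf1 (Sf) sets flow on bond)
#0 |J1  (1-jn J1 has f-setter on 3)
#1 |J1  (common-f at J1 fixed by 3)
#2 |J1  (J1: bond 3 brought flow, rest push out)
#4 |J1  (1-jn J1 has f-setter on 3)

b0 stroke→J1
b1 stroke→J1
b2 stroke→J1
b3 stroke→Sf1
b4 stroke→J1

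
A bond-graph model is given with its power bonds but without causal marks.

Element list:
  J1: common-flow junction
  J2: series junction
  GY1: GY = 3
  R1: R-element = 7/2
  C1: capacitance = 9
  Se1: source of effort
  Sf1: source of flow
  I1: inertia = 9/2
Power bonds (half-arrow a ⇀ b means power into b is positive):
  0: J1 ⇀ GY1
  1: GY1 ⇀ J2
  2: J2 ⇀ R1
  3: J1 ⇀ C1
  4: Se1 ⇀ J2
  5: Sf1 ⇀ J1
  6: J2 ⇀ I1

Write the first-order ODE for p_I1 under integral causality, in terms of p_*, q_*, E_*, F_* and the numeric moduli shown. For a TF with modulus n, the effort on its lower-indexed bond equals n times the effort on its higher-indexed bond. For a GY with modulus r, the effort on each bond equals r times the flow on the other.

dp_I1/dt = E_Se1 + 3*F_Sf1 - 7*p_I1/9

#4 stroke→J2  (Se1: effort source, stroke at far end)
#5 stroke→Sf1  (Sf1 (Sf) sets flow on bond)
#0 stroke→J1  (J1: bond 5 brought flow, rest push out)
#3 stroke→J1  (J1 flow already set via bond 5)
#1 stroke→J2  (GY GY1: same side as bond 0)
#6 stroke→I1  (I1 integral (f out))
#2 stroke→J2  (J2 flow already set via bond 6)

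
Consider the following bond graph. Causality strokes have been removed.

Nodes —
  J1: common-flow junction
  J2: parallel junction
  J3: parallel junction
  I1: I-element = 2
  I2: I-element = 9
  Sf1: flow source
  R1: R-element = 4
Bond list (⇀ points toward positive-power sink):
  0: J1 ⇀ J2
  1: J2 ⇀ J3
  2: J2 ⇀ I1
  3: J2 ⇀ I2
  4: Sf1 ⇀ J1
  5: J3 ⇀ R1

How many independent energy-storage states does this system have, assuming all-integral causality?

2  (I1, I2 all integral)

#4 |Sf1  (Sf1 fixes flow; stroke at Sf1)
#0 |J1  (common-f at J1 fixed by 4)
#2 |I1  (prefer integral on I1)
#3 |I2  (I2: I, integral causality)
#1 |J2  (only one effort-in slot at J2)
#5 |J3  (J3 needs exactly one e-in)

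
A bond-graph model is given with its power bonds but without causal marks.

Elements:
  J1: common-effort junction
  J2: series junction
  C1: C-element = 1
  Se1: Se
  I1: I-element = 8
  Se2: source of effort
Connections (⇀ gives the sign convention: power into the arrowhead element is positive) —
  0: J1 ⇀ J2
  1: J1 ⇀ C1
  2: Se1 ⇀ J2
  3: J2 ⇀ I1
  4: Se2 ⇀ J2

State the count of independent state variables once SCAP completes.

β2 |J2  (Se1: effort source, stroke at far end)
β4 |J2  (Se2: effort source, stroke at far end)
β1 |J1  (C1 outputs effort q/C1)
β0 |J2  (J1: bond 1 brought effort, rest push out)
β3 |I1  (only one flow-in slot at J2)

2  (C1, I1 all integral)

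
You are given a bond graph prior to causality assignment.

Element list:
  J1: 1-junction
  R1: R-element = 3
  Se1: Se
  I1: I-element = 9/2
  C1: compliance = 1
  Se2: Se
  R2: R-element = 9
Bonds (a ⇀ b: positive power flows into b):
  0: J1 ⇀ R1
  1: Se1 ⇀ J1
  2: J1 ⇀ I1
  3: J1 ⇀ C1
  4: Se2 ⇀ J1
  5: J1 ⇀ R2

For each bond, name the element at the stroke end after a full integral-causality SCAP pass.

β1 →J1  (Se1 fixes effort; stroke away)
β4 →J1  (Se2 (Se) sets effort on bond)
β2 →I1  (I1: I, integral causality)
β0 →J1  (J1: bond 2 brought flow, rest push out)
β3 →J1  (common-f at J1 fixed by 2)
β5 →J1  (common-f at J1 fixed by 2)

bond 0 stroke at J1
bond 1 stroke at J1
bond 2 stroke at I1
bond 3 stroke at J1
bond 4 stroke at J1
bond 5 stroke at J1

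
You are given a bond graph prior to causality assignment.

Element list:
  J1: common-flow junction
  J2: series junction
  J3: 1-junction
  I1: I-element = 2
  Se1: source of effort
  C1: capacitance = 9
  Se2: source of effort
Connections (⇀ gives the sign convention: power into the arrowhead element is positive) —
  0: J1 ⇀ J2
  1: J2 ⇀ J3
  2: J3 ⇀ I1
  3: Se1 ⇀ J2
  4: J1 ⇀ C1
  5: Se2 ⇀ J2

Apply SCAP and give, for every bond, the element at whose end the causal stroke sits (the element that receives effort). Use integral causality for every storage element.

#3 →J2  (Se1 fixes effort; stroke away)
#5 →J2  (Se2: effort source, stroke at far end)
#2 →I1  (I1: I, integral causality)
#1 →J3  (J3: bond 2 brought flow, rest push out)
#0 →J2  (J2: bond 1 brought flow, rest push out)
#4 →J1  (J1: bond 0 brought flow, rest push out)

#0 stroke at J2
#1 stroke at J3
#2 stroke at I1
#3 stroke at J2
#4 stroke at J1
#5 stroke at J2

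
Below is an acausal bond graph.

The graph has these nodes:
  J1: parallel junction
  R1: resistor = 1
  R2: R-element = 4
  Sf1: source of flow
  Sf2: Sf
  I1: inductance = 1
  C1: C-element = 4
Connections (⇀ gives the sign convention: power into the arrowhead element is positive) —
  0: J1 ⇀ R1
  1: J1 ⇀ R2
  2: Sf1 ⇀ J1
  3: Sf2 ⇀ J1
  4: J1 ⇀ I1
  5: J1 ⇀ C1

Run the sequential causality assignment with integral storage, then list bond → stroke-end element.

bond 2 |Sf1  (Sf1 fixes flow; stroke at Sf1)
bond 3 |Sf2  (Sf2 (Sf) sets flow on bond)
bond 4 |I1  (prefer integral on I1)
bond 5 |J1  (C1 integral (e out))
bond 0 |R1  (0-jn J1 has e-setter on 5)
bond 1 |R2  (J1 effort already set via bond 5)

β0 →R1
β1 →R2
β2 →Sf1
β3 →Sf2
β4 →I1
β5 →J1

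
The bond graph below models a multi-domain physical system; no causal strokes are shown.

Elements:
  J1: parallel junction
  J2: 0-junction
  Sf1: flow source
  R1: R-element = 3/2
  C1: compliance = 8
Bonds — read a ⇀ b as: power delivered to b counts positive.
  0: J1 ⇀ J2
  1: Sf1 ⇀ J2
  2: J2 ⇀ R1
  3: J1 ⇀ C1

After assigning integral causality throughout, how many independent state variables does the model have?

1  (C1 all integral)

#1 stroke→Sf1  (Sf1 (Sf) sets flow on bond)
#3 stroke→J1  (prefer integral on C1)
#0 stroke→J2  (0-jn J1 has e-setter on 3)
#2 stroke→R1  (common-e at J2 fixed by 0)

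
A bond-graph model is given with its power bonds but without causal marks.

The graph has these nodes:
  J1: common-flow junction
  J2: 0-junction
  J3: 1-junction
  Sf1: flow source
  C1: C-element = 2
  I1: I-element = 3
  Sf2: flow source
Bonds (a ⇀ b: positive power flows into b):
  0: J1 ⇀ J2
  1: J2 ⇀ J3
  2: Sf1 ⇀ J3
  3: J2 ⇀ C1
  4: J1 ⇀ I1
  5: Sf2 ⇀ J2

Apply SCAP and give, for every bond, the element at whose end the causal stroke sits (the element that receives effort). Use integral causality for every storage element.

b0 |J1
b1 |J3
b2 |Sf1
b3 |J2
b4 |I1
b5 |Sf2

#2 |Sf1  (source Sf1 imposes f)
#5 |Sf2  (Sf2: flow source, stroke at near end)
#1 |J3  (1-jn J3 has f-setter on 2)
#3 |J2  (prefer integral on C1)
#0 |J1  (0-jn J2 has e-setter on 3)
#4 |I1  (only one flow-in slot at J1)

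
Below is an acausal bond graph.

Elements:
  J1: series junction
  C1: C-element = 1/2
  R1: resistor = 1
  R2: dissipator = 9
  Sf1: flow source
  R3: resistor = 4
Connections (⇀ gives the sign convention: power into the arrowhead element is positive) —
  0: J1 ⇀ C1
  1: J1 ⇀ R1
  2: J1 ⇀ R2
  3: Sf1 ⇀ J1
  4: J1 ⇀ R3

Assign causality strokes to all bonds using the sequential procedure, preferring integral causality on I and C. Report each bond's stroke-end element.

b0 |J1
b1 |J1
b2 |J1
b3 |Sf1
b4 |J1

β3 stroke at Sf1  (Sf1 fixes flow; stroke at Sf1)
β0 stroke at J1  (J1: bond 3 brought flow, rest push out)
β1 stroke at J1  (1-jn J1 has f-setter on 3)
β2 stroke at J1  (J1 flow already set via bond 3)
β4 stroke at J1  (common-f at J1 fixed by 3)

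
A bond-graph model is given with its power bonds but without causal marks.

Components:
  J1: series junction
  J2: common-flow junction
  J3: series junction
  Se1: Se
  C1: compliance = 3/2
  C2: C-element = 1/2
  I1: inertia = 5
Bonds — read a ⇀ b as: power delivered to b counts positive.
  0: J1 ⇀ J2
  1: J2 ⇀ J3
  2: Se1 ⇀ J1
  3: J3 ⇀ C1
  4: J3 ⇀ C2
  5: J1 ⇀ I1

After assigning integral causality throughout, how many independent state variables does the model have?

#2 →J1  (Se1 (Se) sets effort on bond)
#3 →J3  (prefer integral on C1)
#4 →J3  (C2 integral (e out))
#1 →J2  (closing 1-jn rule on J3)
#0 →J1  (J2: last free bond brings flow in)
#5 →I1  (J1: last free bond brings flow in)

3  (C1, C2, I1 all integral)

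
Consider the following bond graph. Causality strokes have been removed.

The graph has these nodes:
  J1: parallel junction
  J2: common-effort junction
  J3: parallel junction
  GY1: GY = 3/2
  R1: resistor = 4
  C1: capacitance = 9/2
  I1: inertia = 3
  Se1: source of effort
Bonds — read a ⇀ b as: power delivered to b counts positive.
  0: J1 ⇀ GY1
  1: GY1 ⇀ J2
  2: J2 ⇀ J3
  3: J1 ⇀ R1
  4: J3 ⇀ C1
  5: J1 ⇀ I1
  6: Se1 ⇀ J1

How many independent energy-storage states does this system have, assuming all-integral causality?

2  (C1, I1 all integral)

b6 →J1  (Se1: effort source, stroke at far end)
b0 →GY1  (J1 effort already set via bond 6)
b3 →R1  (common-e at J1 fixed by 6)
b5 →I1  (common-e at J1 fixed by 6)
b1 →GY1  (GY GY1: same side as bond 0)
b2 →J2  (J2: last free bond brings effort in)
b4 →J3  (J3: last free bond brings effort in)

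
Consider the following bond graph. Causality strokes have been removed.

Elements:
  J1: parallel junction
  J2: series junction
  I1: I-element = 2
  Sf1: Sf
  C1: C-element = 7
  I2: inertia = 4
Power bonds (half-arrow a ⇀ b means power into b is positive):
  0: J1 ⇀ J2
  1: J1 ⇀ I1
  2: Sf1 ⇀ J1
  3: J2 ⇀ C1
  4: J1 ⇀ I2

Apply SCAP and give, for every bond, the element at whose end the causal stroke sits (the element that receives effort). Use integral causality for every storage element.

#2 stroke at Sf1  (Sf1: flow source, stroke at near end)
#1 stroke at I1  (I1 outputs flow p/I1)
#3 stroke at J2  (C1: C, integral causality)
#0 stroke at J1  (J2 needs exactly one f-in)
#4 stroke at I2  (0-jn J1 has e-setter on 0)

bond 0 |J1
bond 1 |I1
bond 2 |Sf1
bond 3 |J2
bond 4 |I2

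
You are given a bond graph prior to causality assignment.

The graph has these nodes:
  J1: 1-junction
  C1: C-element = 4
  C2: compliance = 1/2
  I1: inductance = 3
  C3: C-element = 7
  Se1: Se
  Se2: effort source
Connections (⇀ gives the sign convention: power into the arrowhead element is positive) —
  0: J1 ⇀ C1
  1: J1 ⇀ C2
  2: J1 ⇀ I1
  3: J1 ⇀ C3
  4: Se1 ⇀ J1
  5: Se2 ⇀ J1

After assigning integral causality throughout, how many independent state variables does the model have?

#4 stroke at J1  (Se1 (Se) sets effort on bond)
#5 stroke at J1  (source Se2 imposes e)
#0 stroke at J1  (C1 integral (e out))
#1 stroke at J1  (C2: C, integral causality)
#2 stroke at I1  (I1 outputs flow p/I1)
#3 stroke at J1  (common-f at J1 fixed by 2)

4  (C1, C2, C3, I1 all integral)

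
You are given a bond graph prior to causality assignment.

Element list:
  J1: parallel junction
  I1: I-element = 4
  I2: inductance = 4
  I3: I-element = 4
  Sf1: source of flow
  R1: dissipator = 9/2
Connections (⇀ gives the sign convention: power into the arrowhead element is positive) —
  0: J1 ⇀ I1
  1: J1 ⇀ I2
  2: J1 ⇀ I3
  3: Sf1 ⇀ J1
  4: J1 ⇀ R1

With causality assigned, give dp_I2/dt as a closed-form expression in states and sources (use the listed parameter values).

dp_I2/dt = 9*F_Sf1/2 - 9*p_I1/8 - 9*p_I2/8 - 9*p_I3/8

#3 |Sf1  (source Sf1 imposes f)
#0 |I1  (I1: I, integral causality)
#1 |I2  (I2: I, integral causality)
#2 |I3  (I3 integral (f out))
#4 |J1  (closing 0-jn rule on J1)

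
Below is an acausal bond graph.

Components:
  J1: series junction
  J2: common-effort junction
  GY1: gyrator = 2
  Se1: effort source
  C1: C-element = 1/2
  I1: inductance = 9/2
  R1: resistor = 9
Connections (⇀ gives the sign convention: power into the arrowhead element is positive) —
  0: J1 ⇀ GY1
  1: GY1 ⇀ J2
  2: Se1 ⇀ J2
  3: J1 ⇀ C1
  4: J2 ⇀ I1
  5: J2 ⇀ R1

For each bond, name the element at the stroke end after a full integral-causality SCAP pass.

b2 |J2  (Se1: effort source, stroke at far end)
b1 |GY1  (0-jn J2 has e-setter on 2)
b4 |I1  (J2: bond 2 brought effort, rest push out)
b5 |R1  (common-e at J2 fixed by 2)
b0 |GY1  (GY GY1: same side as bond 1)
b3 |J1  (J1 flow already set via bond 0)

β0 |GY1
β1 |GY1
β2 |J2
β3 |J1
β4 |I1
β5 |R1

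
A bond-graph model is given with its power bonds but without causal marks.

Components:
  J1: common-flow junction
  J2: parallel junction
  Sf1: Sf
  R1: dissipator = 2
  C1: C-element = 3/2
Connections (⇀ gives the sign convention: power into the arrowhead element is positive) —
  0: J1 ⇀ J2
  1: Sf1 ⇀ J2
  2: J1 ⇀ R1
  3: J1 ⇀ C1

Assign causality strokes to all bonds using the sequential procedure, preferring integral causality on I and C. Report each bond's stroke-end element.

bond 1 |Sf1  (source Sf1 imposes f)
bond 0 |J2  (only one effort-in slot at J2)
bond 2 |J1  (J1: bond 0 brought flow, rest push out)
bond 3 |J1  (J1 flow already set via bond 0)

#0 stroke at J2
#1 stroke at Sf1
#2 stroke at J1
#3 stroke at J1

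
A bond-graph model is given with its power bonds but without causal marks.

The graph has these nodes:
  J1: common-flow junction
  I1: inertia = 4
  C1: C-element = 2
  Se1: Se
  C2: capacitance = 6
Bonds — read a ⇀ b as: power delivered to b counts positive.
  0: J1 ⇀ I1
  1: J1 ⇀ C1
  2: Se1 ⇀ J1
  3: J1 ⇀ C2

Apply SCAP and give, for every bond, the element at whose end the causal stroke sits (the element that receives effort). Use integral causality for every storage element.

#0 stroke→I1
#1 stroke→J1
#2 stroke→J1
#3 stroke→J1

β2 stroke→J1  (Se1 (Se) sets effort on bond)
β0 stroke→I1  (I1 outputs flow p/I1)
β1 stroke→J1  (1-jn J1 has f-setter on 0)
β3 stroke→J1  (common-f at J1 fixed by 0)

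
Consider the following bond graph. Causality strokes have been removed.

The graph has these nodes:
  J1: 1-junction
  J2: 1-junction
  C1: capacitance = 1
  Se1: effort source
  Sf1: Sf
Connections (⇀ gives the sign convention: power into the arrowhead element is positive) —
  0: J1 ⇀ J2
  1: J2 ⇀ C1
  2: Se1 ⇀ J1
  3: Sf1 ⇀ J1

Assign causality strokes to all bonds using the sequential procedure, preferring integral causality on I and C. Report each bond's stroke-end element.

b2 stroke→J1  (Se1 fixes effort; stroke away)
b3 stroke→Sf1  (source Sf1 imposes f)
b0 stroke→J1  (J1 flow already set via bond 3)
b1 stroke→J2  (J2: bond 0 brought flow, rest push out)

bond 0 →J1
bond 1 →J2
bond 2 →J1
bond 3 →Sf1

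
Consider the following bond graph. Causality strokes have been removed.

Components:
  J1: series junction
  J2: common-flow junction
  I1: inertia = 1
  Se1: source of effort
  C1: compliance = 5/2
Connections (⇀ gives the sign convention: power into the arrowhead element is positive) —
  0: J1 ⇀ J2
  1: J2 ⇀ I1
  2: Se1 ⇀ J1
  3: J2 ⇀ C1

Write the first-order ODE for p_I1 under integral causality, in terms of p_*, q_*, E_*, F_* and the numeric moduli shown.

β2 →J1  (Se1 (Se) sets effort on bond)
β0 →J2  (J1: last free bond brings flow in)
β1 →I1  (I1: I, integral causality)
β3 →J2  (J2 flow already set via bond 1)

dp_I1/dt = E_Se1 - 2*q_C1/5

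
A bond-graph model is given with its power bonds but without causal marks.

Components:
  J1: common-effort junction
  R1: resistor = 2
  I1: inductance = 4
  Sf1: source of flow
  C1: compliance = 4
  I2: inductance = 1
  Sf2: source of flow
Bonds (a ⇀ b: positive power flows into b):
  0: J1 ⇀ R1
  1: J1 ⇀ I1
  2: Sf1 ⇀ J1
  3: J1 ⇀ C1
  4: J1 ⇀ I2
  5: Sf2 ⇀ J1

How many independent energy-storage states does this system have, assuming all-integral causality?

bond 2 stroke→Sf1  (Sf1 fixes flow; stroke at Sf1)
bond 5 stroke→Sf2  (Sf2 (Sf) sets flow on bond)
bond 1 stroke→I1  (I1 integral (f out))
bond 3 stroke→J1  (C1: C, integral causality)
bond 0 stroke→R1  (J1 effort already set via bond 3)
bond 4 stroke→I2  (0-jn J1 has e-setter on 3)

3  (C1, I1, I2 all integral)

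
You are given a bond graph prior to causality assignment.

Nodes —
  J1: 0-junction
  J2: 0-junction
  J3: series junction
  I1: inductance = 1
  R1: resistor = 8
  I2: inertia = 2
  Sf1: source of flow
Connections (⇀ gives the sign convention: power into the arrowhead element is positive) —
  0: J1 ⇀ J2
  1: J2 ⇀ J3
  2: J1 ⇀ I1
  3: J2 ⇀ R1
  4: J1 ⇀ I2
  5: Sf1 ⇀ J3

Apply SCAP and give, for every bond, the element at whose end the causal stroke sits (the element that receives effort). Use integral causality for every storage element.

β0 stroke→J1
β1 stroke→J3
β2 stroke→I1
β3 stroke→J2
β4 stroke→I2
β5 stroke→Sf1

b5 stroke at Sf1  (source Sf1 imposes f)
b1 stroke at J3  (J3 flow already set via bond 5)
b2 stroke at I1  (prefer integral on I1)
b4 stroke at I2  (prefer integral on I2)
b0 stroke at J1  (closing 0-jn rule on J1)
b3 stroke at J2  (J2: last free bond brings effort in)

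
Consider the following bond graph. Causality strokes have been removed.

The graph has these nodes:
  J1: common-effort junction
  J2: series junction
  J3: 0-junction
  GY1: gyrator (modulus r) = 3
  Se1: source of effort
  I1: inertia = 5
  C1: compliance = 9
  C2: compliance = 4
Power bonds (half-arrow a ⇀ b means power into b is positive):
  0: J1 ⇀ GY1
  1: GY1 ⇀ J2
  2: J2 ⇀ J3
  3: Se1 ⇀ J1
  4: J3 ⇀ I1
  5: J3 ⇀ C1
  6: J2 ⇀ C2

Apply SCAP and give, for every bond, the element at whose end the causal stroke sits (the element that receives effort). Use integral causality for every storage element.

bond 3 |J1  (Se1 (Se) sets effort on bond)
bond 0 |GY1  (J1 effort already set via bond 3)
bond 1 |GY1  (through GY1, causality inverts; strokes same side of GY1)
bond 2 |J2  (common-f at J2 fixed by 1)
bond 6 |J2  (common-f at J2 fixed by 1)
bond 4 |I1  (prefer integral on I1)
bond 5 |J3  (J3 needs exactly one e-in)

bond 0 →GY1
bond 1 →GY1
bond 2 →J2
bond 3 →J1
bond 4 →I1
bond 5 →J3
bond 6 →J2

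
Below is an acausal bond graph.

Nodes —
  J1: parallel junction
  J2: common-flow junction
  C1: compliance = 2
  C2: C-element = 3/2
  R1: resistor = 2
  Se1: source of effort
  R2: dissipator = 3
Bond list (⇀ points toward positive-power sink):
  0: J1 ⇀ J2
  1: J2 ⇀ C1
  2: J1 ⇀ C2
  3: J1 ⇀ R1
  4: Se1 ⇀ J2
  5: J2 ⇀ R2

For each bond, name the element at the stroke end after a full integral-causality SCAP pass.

#4 stroke→J2  (source Se1 imposes e)
#1 stroke→J2  (prefer integral on C1)
#2 stroke→J1  (C2 integral (e out))
#0 stroke→J2  (common-e at J1 fixed by 2)
#3 stroke→R1  (J1: bond 2 brought effort, rest push out)
#5 stroke→R2  (J2: last free bond brings flow in)

β0 |J2
β1 |J2
β2 |J1
β3 |R1
β4 |J2
β5 |R2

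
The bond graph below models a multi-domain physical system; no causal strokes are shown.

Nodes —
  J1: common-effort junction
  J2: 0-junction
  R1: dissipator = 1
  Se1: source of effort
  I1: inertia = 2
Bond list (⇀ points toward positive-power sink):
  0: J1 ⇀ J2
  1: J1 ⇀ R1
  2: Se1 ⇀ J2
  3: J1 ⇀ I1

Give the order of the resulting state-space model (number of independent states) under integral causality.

1  (I1 all integral)

bond 2 |J2  (Se1 fixes effort; stroke away)
bond 0 |J1  (J2: bond 2 brought effort, rest push out)
bond 1 |R1  (J1: bond 0 brought effort, rest push out)
bond 3 |I1  (J1: bond 0 brought effort, rest push out)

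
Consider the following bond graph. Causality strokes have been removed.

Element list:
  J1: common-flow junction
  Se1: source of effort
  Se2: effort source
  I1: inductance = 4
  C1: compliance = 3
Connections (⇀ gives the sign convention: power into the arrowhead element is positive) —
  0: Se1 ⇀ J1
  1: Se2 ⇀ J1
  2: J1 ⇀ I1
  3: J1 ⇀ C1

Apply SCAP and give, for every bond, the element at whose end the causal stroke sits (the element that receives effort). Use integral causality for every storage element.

b0 stroke at J1
b1 stroke at J1
b2 stroke at I1
b3 stroke at J1

b0 stroke at J1  (Se1 fixes effort; stroke away)
b1 stroke at J1  (source Se2 imposes e)
b2 stroke at I1  (prefer integral on I1)
b3 stroke at J1  (common-f at J1 fixed by 2)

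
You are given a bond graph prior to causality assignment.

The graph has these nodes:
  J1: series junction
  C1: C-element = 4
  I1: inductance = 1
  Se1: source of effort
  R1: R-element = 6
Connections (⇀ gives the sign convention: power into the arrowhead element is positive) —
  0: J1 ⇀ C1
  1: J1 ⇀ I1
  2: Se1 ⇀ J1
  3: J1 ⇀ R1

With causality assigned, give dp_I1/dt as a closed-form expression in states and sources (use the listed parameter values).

#2 stroke→J1  (Se1: effort source, stroke at far end)
#0 stroke→J1  (C1 outputs effort q/C1)
#1 stroke→I1  (prefer integral on I1)
#3 stroke→J1  (common-f at J1 fixed by 1)

dp_I1/dt = E_Se1 - 6*p_I1 - q_C1/4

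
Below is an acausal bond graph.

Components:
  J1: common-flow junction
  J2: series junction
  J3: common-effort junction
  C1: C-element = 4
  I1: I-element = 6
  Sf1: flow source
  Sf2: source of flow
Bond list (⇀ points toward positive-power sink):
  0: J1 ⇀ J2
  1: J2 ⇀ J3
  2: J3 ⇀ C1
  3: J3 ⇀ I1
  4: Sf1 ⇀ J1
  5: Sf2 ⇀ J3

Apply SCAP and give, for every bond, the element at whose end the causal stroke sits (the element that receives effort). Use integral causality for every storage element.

β4 stroke at Sf1  (Sf1 fixes flow; stroke at Sf1)
β5 stroke at Sf2  (Sf2: flow source, stroke at near end)
β0 stroke at J1  (J1: bond 4 brought flow, rest push out)
β1 stroke at J2  (1-jn J2 has f-setter on 0)
β2 stroke at J3  (C1: C, integral causality)
β3 stroke at I1  (0-jn J3 has e-setter on 2)

bond 0 stroke at J1
bond 1 stroke at J2
bond 2 stroke at J3
bond 3 stroke at I1
bond 4 stroke at Sf1
bond 5 stroke at Sf2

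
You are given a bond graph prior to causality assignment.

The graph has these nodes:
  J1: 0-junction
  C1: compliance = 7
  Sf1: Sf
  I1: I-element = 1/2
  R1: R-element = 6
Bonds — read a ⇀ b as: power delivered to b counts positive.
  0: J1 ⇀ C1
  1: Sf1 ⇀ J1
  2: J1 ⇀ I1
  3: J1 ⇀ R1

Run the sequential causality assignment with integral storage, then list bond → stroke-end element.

#1 stroke→Sf1  (Sf1: flow source, stroke at near end)
#0 stroke→J1  (prefer integral on C1)
#2 stroke→I1  (J1 effort already set via bond 0)
#3 stroke→R1  (J1 effort already set via bond 0)

b0 stroke at J1
b1 stroke at Sf1
b2 stroke at I1
b3 stroke at R1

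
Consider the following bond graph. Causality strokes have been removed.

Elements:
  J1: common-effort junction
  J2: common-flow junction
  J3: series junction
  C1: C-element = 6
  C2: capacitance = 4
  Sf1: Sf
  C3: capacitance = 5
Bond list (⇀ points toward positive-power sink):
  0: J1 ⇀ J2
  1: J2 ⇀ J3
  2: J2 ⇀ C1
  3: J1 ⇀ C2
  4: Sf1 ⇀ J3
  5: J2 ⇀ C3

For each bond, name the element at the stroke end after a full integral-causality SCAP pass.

bond 0 stroke at J2
bond 1 stroke at J3
bond 2 stroke at J2
bond 3 stroke at J1
bond 4 stroke at Sf1
bond 5 stroke at J2

bond 4 |Sf1  (Sf1 fixes flow; stroke at Sf1)
bond 1 |J3  (common-f at J3 fixed by 4)
bond 0 |J2  (J2 flow already set via bond 1)
bond 2 |J2  (1-jn J2 has f-setter on 1)
bond 5 |J2  (J2: bond 1 brought flow, rest push out)
bond 3 |J1  (J1 needs exactly one e-in)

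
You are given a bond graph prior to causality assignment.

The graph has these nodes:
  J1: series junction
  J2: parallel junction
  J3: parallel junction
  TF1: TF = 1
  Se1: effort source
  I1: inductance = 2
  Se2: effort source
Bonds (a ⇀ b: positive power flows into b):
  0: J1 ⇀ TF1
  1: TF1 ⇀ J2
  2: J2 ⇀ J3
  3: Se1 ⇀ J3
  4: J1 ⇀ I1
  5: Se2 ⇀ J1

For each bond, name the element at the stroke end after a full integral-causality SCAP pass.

bond 0 stroke→J1
bond 1 stroke→TF1
bond 2 stroke→J2
bond 3 stroke→J3
bond 4 stroke→I1
bond 5 stroke→J1

β3 |J3  (source Se1 imposes e)
β5 |J1  (Se2 (Se) sets effort on bond)
β2 |J2  (0-jn J3 has e-setter on 3)
β1 |TF1  (J2: bond 2 brought effort, rest push out)
β0 |J1  (through TF1, causality passes straight; one stroke at TF1)
β4 |I1  (J1 needs exactly one f-in)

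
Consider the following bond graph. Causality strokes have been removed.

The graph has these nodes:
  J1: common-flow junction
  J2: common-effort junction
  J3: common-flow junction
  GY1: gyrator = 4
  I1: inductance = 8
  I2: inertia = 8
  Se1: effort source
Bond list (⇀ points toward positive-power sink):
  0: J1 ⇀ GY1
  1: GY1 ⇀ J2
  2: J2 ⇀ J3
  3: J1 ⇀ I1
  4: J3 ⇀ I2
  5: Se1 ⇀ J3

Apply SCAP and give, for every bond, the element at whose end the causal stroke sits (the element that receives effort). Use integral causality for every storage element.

b5 stroke at J3  (Se1: effort source, stroke at far end)
b3 stroke at I1  (I1 outputs flow p/I1)
b0 stroke at J1  (common-f at J1 fixed by 3)
b1 stroke at J2  (GY1 both-in/both-out from 0)
b2 stroke at J3  (J2 effort already set via bond 1)
b4 stroke at I2  (closing 1-jn rule on J3)

β0 →J1
β1 →J2
β2 →J3
β3 →I1
β4 →I2
β5 →J3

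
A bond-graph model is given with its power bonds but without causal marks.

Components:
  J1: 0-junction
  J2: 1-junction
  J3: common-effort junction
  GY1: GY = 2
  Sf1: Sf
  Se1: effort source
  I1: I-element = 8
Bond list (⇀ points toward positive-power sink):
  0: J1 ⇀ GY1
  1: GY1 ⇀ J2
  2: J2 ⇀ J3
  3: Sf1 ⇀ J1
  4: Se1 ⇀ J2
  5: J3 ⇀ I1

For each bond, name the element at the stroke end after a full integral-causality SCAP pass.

bond 0 stroke→J1
bond 1 stroke→J2
bond 2 stroke→J3
bond 3 stroke→Sf1
bond 4 stroke→J2
bond 5 stroke→I1

b3 →Sf1  (Sf1: flow source, stroke at near end)
b4 →J2  (Se1 (Se) sets effort on bond)
b0 →J1  (only one effort-in slot at J1)
b1 →J2  (GY1 both-in/both-out from 0)
b2 →J3  (only one flow-in slot at J2)
b5 →I1  (0-jn J3 has e-setter on 2)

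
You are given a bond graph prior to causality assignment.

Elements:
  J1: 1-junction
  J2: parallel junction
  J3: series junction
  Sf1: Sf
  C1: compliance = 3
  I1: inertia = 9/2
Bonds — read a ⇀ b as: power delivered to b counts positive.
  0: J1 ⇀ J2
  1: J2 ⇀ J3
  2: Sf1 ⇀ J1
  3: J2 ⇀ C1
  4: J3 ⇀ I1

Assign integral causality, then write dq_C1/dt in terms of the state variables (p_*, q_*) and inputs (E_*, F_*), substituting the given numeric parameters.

dq_C1/dt = F_Sf1 - 2*p_I1/9

#2 stroke→Sf1  (Sf1 fixes flow; stroke at Sf1)
#0 stroke→J1  (J1 flow already set via bond 2)
#3 stroke→J2  (prefer integral on C1)
#1 stroke→J3  (J2 effort already set via bond 3)
#4 stroke→I1  (J3: last free bond brings flow in)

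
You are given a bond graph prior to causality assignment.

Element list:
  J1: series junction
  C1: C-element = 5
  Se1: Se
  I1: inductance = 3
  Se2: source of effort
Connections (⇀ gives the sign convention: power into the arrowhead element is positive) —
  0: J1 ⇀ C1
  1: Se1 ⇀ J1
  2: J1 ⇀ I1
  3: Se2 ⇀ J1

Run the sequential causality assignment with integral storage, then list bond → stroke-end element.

b1 stroke→J1  (source Se1 imposes e)
b3 stroke→J1  (source Se2 imposes e)
b0 stroke→J1  (prefer integral on C1)
b2 stroke→I1  (only one flow-in slot at J1)

β0 |J1
β1 |J1
β2 |I1
β3 |J1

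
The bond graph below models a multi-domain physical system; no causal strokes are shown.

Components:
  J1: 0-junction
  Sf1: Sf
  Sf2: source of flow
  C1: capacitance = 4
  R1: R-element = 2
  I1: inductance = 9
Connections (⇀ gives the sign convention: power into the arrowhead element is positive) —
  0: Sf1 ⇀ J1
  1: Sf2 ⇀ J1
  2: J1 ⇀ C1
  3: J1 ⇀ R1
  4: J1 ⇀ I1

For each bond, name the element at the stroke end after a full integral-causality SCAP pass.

β0 stroke at Sf1
β1 stroke at Sf2
β2 stroke at J1
β3 stroke at R1
β4 stroke at I1

bond 0 stroke at Sf1  (source Sf1 imposes f)
bond 1 stroke at Sf2  (source Sf2 imposes f)
bond 2 stroke at J1  (C1: C, integral causality)
bond 3 stroke at R1  (0-jn J1 has e-setter on 2)
bond 4 stroke at I1  (0-jn J1 has e-setter on 2)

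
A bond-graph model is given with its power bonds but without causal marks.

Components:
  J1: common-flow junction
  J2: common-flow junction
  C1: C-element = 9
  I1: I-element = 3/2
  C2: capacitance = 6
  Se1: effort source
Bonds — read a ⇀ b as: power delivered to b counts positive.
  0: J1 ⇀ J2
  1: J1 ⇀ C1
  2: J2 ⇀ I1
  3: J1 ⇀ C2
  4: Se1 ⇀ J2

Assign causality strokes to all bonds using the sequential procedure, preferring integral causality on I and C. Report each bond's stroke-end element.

bond 0 stroke→J2
bond 1 stroke→J1
bond 2 stroke→I1
bond 3 stroke→J1
bond 4 stroke→J2

b4 |J2  (Se1 fixes effort; stroke away)
b1 |J1  (prefer integral on C1)
b2 |I1  (I1: I, integral causality)
b0 |J2  (J2: bond 2 brought flow, rest push out)
b3 |J1  (J1 flow already set via bond 0)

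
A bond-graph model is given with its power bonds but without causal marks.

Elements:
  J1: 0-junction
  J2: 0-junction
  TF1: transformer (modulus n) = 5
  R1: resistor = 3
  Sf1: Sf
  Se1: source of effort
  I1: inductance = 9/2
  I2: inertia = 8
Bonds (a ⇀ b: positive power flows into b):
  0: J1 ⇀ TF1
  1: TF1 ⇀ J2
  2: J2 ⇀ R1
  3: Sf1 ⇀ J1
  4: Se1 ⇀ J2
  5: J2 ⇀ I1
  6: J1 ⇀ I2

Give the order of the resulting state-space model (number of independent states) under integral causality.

2  (I1, I2 all integral)

b3 stroke at Sf1  (Sf1: flow source, stroke at near end)
b4 stroke at J2  (Se1 (Se) sets effort on bond)
b1 stroke at TF1  (J2: bond 4 brought effort, rest push out)
b2 stroke at R1  (0-jn J2 has e-setter on 4)
b5 stroke at I1  (J2 effort already set via bond 4)
b0 stroke at J1  (TF1: transformer flips bond 1)
b6 stroke at I2  (J1: bond 0 brought effort, rest push out)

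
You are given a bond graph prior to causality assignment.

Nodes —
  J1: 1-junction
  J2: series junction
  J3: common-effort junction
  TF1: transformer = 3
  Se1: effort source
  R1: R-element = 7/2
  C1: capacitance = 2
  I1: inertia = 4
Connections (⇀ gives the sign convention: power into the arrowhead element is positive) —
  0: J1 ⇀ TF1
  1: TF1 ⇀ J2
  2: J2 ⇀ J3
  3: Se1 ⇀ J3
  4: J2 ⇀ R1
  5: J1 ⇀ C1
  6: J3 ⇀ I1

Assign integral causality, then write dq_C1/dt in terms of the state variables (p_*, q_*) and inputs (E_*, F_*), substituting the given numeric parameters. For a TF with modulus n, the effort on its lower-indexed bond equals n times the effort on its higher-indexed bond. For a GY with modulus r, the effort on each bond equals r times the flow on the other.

b3 |J3  (Se1 fixes effort; stroke away)
b2 |J2  (common-e at J3 fixed by 3)
b6 |I1  (J3 effort already set via bond 3)
b5 |J1  (C1: C, integral causality)
b0 |TF1  (closing 1-jn rule on J1)
b1 |J2  (TF1 one-in-one-out from 0)
b4 |R1  (J2 needs exactly one f-in)

dq_C1/dt = -2*E_Se1/21 - q_C1/63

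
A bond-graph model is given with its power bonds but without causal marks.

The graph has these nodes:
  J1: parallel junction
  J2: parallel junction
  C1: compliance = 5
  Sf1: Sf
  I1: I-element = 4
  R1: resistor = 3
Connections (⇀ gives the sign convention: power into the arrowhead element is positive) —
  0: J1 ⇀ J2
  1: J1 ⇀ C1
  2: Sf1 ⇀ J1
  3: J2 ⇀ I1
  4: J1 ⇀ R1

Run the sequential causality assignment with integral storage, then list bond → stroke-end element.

β2 stroke at Sf1  (Sf1 fixes flow; stroke at Sf1)
β1 stroke at J1  (C1: C, integral causality)
β0 stroke at J2  (J1 effort already set via bond 1)
β4 stroke at R1  (common-e at J1 fixed by 1)
β3 stroke at I1  (J2 effort already set via bond 0)

#0 |J2
#1 |J1
#2 |Sf1
#3 |I1
#4 |R1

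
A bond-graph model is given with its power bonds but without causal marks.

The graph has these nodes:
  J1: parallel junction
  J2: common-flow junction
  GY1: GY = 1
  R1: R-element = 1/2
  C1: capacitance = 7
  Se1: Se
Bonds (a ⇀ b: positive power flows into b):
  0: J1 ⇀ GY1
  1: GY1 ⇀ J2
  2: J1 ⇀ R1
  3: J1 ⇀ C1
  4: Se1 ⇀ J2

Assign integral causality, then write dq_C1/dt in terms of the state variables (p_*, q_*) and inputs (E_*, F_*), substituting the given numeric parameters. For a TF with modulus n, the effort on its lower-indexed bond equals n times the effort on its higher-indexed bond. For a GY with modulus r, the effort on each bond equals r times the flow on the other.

bond 4 stroke at J2  (source Se1 imposes e)
bond 1 stroke at GY1  (only one flow-in slot at J2)
bond 0 stroke at GY1  (GY1 both-in/both-out from 1)
bond 3 stroke at J1  (C1 integral (e out))
bond 2 stroke at R1  (J1 effort already set via bond 3)

dq_C1/dt = E_Se1 - 2*q_C1/7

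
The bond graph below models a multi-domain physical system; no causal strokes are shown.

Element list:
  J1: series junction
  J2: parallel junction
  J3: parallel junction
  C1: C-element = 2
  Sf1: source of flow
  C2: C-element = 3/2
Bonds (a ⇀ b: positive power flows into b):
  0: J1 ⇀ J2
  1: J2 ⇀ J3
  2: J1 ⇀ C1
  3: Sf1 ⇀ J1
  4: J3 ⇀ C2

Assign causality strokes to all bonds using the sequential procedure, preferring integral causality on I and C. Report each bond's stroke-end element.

b0 stroke→J1
b1 stroke→J2
b2 stroke→J1
b3 stroke→Sf1
b4 stroke→J3

β3 stroke at Sf1  (Sf1 fixes flow; stroke at Sf1)
β0 stroke at J1  (common-f at J1 fixed by 3)
β2 stroke at J1  (common-f at J1 fixed by 3)
β1 stroke at J2  (J2: last free bond brings effort in)
β4 stroke at J3  (J3: last free bond brings effort in)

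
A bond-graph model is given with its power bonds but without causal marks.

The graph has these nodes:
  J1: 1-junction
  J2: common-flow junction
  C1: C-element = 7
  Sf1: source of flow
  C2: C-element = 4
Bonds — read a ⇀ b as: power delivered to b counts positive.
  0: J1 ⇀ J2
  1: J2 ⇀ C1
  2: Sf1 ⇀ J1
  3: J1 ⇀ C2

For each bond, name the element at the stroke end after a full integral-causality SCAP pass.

b0 →J1
b1 →J2
b2 →Sf1
b3 →J1

β2 |Sf1  (Sf1 fixes flow; stroke at Sf1)
β0 |J1  (common-f at J1 fixed by 2)
β3 |J1  (common-f at J1 fixed by 2)
β1 |J2  (J2 flow already set via bond 0)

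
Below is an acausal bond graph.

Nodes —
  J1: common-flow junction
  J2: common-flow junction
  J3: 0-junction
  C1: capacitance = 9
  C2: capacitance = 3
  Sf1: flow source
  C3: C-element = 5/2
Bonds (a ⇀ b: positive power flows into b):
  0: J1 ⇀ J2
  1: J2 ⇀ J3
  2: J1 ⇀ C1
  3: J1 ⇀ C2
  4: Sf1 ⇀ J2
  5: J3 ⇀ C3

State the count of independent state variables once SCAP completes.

3  (C1, C2, C3 all integral)

#4 |Sf1  (source Sf1 imposes f)
#0 |J2  (1-jn J2 has f-setter on 4)
#1 |J2  (J2: bond 4 brought flow, rest push out)
#5 |J3  (closing 0-jn rule on J3)
#2 |J1  (J1: bond 0 brought flow, rest push out)
#3 |J1  (J1 flow already set via bond 0)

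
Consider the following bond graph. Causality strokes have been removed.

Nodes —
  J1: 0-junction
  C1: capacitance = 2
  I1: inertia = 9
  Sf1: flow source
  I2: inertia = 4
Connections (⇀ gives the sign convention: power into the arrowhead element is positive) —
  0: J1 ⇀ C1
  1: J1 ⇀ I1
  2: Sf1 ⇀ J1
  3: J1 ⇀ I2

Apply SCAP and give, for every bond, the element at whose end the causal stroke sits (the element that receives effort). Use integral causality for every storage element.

β0 stroke at J1
β1 stroke at I1
β2 stroke at Sf1
β3 stroke at I2

b2 →Sf1  (Sf1 fixes flow; stroke at Sf1)
b0 →J1  (C1: C, integral causality)
b1 →I1  (J1 effort already set via bond 0)
b3 →I2  (0-jn J1 has e-setter on 0)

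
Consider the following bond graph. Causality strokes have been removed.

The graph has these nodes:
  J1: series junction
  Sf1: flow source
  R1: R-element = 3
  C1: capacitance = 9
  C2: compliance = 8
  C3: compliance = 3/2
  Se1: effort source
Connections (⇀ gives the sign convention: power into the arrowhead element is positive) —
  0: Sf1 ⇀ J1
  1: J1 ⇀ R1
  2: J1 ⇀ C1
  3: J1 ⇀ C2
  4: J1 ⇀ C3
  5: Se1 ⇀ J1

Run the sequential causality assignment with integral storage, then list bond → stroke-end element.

bond 0 →Sf1  (source Sf1 imposes f)
bond 5 →J1  (Se1: effort source, stroke at far end)
bond 1 →J1  (common-f at J1 fixed by 0)
bond 2 →J1  (common-f at J1 fixed by 0)
bond 3 →J1  (J1: bond 0 brought flow, rest push out)
bond 4 →J1  (J1 flow already set via bond 0)

b0 stroke at Sf1
b1 stroke at J1
b2 stroke at J1
b3 stroke at J1
b4 stroke at J1
b5 stroke at J1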